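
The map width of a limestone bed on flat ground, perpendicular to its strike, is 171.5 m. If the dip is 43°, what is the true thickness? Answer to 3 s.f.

117 m

True thickness t = w · sin(dip) = 171.5 × sin 43°
t = 171.5 × 0.6820 = 116.963 m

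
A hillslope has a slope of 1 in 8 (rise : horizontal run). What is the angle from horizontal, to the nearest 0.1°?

7.1°

tan θ = 1/8 = 0.1250
θ = arctan(0.1250) = 7.13°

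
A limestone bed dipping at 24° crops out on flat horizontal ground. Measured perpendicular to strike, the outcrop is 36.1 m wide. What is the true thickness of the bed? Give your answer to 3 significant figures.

True thickness t = w · sin(dip) = 36.1 × sin 24°
t = 36.1 × 0.4067 = 14.683 m

14.7 m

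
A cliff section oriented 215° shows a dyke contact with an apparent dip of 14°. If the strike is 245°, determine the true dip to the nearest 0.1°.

The section is 30° from the strike.
tan δ = tan α / sin β = tan 14° / sin 30° = 0.2493 / 0.5000 = 0.4987
true dip = arctan 0.4987 = 26.50°

26.5°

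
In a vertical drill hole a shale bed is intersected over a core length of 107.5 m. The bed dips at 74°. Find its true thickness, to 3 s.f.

True thickness t = h · cos(dip) = 107.5 × cos 74°
t = 107.5 × 0.2756 = 29.631 m

29.6 m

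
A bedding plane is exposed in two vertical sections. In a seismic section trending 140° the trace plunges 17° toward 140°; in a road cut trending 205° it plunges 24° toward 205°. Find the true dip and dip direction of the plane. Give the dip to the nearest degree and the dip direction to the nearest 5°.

true dip 25°, dip direction 190°

Represent each trace as a vector plunging at its apparent dip toward its trend (east-north-up frame): v₁ = (0.615, -0.733, -0.292), v₂ = (-0.386, -0.828, -0.407).
n = v₁ × v₂ = (-0.056, -0.363, 0.792) (taken with n_z > 0).
Dip δ = arctan(|n_h|/n_z) = arctan(0.367/0.792) = 24.9°.
Dip direction = atan2(-0.056, -0.363) = 189° (azimuth of n's horizontal projection).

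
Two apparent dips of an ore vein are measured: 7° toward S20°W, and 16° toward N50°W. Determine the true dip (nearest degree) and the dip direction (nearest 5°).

true dip 20°, dip direction 270°

Each apparent-dip line lies in the plane. As unit vectors (x east, y north, z up), v₁ plunges 7°→S20°W and v₂ plunges 16°→N50°W.
n = v₁ × v₂ = (-0.332, 0.004, 0.897) (taken with n_z > 0).
Dip δ = arctan(|n_h|/n_z) = arctan(0.332/0.897) = 20.3°.
Dip direction = azimuth of (n_x, n_y) = atan2(-0.332, 0.004) = 271°.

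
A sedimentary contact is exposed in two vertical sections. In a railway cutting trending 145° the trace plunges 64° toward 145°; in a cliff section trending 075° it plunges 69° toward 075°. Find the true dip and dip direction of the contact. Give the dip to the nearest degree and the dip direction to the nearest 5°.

true dip 71°, dip direction 100°

The two traces are lines in the plane: v₁ = (sin 145°·cos 64°, cos 145°·cos 64°, −sin 64°), v₂ = (sin 75°·cos 69°, cos 75°·cos 69°, −sin 69°).
The plane normal is n = v₁ × v₂ ∝ (0.419, -0.076, 0.148).
tan δ = √(n_x²+n_y²)/n_z = 0.426/0.148, so δ = 70.9°.
Dip direction = atan2(0.419, -0.076) = 100° (azimuth of n's horizontal projection).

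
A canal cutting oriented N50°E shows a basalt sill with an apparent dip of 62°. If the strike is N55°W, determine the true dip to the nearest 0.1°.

The section is 75° from the strike.
tan(true dip) = tan 62° / sin 75° = 1.9471
δ = arctan(1.9471) = 62.82°

62.8°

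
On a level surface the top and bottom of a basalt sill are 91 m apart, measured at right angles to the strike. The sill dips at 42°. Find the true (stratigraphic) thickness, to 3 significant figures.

True thickness t = w · sin(dip) = 91 × sin 42°
t = 91 × 0.6691 = 60.891 m

60.9 m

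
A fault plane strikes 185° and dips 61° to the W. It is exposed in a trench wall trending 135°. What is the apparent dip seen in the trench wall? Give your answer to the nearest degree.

Angle between strike (185°) and section (135°): β = 50°.
tan(apparent dip) = tan 61° · sin 50° = 1.3820
apparent dip = arctan 1.3820 = 54.11°

54°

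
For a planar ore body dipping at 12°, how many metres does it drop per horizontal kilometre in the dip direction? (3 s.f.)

drop per km = 1000 × tan 12° = 1000 × 0.2126

213 m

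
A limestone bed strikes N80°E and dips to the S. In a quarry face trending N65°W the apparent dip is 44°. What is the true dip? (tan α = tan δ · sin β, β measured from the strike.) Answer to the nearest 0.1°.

The section is 35° from the strike.
tan(true dip) = tan 44° / sin 35° = 1.6836
δ = arctan(1.6836) = 59.29°

59.3°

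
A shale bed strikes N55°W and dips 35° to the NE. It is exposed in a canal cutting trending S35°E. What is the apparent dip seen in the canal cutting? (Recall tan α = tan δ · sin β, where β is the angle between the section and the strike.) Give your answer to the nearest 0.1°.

13.5°

The strike is N55°W and the section trends S35°E; the acute angle between them is β = 20°.
tan α = tan 35° × sin 20° = 0.7002 × 0.3420 = 0.2395
apparent dip = arctan 0.2395 = 13.47°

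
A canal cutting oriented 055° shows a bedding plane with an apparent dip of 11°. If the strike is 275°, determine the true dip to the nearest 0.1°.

The section is 40° from the strike.
tan δ = tan α / sin β = tan 11° / sin 40° = 0.1944 / 0.6428 = 0.3024
true dip = arctan 0.3024 = 16.83°

16.8°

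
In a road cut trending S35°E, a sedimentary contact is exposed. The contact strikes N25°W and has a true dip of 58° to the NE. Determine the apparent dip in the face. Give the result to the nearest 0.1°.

The strike is N25°W and the section trends S35°E; the acute angle between them is β = 10°.
tan α = tan 58° × sin 10° = 1.6003 × 0.1736 = 0.2779
apparent dip = arctan 0.2779 = 15.53°

15.5°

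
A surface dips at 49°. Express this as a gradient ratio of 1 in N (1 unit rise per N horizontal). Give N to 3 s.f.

1 : N means tan θ = 1/N, so N = 1/tan 49° = 1/1.1504

1 in 0.869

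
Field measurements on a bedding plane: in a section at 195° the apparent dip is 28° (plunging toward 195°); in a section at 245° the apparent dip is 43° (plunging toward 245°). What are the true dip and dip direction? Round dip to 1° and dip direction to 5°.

true dip 43°, dip direction 250°

Each apparent-dip line lies in the plane. As unit vectors (x east, y north, z up), v₁ plunges 28°→195° and v₂ plunges 43°→245°.
Cross product v₁ × v₂ gives the pole to the plane: n ∝ (-0.437, -0.155, 0.495).
Dip δ = arctan(|n_h|/n_z) = arctan(0.463/0.495) = 43.1°.
Dip direction = azimuth of (n_x, n_y) = atan2(-0.437, -0.155) = 250°.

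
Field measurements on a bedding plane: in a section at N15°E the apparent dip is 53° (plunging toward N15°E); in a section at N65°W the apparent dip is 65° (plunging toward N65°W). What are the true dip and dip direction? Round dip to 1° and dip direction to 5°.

true dip 67°, dip direction 320°

Represent each trace as a vector plunging at its apparent dip toward its trend (east-north-up frame): v₁ = (0.156, 0.581, -0.799), v₂ = (-0.383, 0.179, -0.906).
The plane normal is n = v₁ × v₂ ∝ (-0.384, 0.447, 0.250).
True dip = arccos(n_z / |n|) = arccos(0.3911) = 67.0°.
The horizontal component of n points toward azimuth atan2(n_x, n_y) = 319°, the dip direction.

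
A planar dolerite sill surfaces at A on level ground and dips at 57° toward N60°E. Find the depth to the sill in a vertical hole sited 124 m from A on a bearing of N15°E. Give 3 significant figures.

135 m

The hole lies 45° from the dip direction, so the down-dip offset is 124 × cos 45° = 87.68 m.
Depth = down-dip offset × tan(dip) = 87.68 × tan 57° = 87.68 × 1.5399
Depth = 135.02 m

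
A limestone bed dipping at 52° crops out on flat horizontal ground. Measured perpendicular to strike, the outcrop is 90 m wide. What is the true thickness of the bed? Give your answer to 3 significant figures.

True thickness t = w · sin(dip) = 90 × sin 52°
t = 90 × 0.7880 = 70.921 m

70.9 m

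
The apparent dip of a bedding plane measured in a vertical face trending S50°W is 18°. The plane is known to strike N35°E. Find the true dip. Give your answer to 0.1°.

51.5°

β = acute angle between strike N35°E and section S50°W = 15°.
tan δ = tan α / sin β = tan 18° / sin 15° = 0.3249 / 0.2588 = 1.2554
true dip = arctan 1.2554 = 51.46°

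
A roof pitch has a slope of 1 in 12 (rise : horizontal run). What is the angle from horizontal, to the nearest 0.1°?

4.8°

tan θ = 1/12 = 0.0833
θ = arctan(0.0833) = 4.76°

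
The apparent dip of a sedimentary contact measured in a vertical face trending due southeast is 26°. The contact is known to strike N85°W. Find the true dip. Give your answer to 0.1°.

The section is 40° from the strike.
tan δ = tan α / sin β = tan 26° / sin 40° = 0.4877 / 0.6428 = 0.7588
true dip = arctan 0.7588 = 37.19°

37.2°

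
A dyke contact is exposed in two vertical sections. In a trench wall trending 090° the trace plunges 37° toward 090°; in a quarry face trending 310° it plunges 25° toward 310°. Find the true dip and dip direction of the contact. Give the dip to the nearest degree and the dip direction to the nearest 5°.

Represent each trace as a vector plunging at its apparent dip toward its trend (east-north-up frame): v₁ = (0.799, 0.000, -0.602), v₂ = (-0.694, 0.583, -0.423).
The plane normal is n = v₁ × v₂ ∝ (0.351, 0.755, 0.465).
tan δ = √(n_x²+n_y²)/n_z = 0.833/0.465, so δ = 60.8°.
Dip direction = atan2(0.351, 0.755) = 25° (azimuth of n's horizontal projection).

true dip 61°, dip direction 025°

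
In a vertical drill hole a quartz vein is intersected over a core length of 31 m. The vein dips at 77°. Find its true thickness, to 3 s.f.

True thickness t = h · cos(dip) = 31 × cos 77°
t = 31 × 0.2250 = 6.973 m

6.97 m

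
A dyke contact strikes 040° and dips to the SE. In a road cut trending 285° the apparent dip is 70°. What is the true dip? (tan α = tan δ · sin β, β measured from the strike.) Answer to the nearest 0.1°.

β = acute angle between strike 040° and section 285° = 65°.
tan(true dip) = tan 70° / sin 65° = 3.0315
δ = arctan(3.0315) = 71.74°

71.7°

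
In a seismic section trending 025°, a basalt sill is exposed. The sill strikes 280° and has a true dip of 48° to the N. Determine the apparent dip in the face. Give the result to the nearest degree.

Angle between strike (280°) and section (025°): β = 75°.
tan α = tan 48° × sin 75° = 1.1106 × 0.9659 = 1.0728
apparent dip = arctan 1.0728 = 47.01°

47°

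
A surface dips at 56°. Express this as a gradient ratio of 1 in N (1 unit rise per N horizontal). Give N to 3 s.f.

1 in 0.675

1 : N means tan θ = 1/N, so N = 1/tan 56° = 1/1.4826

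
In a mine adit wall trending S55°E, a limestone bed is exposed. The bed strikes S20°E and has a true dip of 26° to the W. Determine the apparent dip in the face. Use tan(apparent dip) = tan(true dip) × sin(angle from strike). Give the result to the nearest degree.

The section lies 35° from the strike.
tan α = tan 26° × sin 35° = 0.4877 × 0.5736 = 0.2798
α = arctan(0.2798) = 15.63°

16°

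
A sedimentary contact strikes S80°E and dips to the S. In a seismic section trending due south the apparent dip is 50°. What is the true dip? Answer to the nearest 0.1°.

50.4°

β = acute angle between strike S80°E and section due south = 80°.
tan(true dip) = tan 50° / sin 80° = 1.2101
δ = arctan(1.2101) = 50.43°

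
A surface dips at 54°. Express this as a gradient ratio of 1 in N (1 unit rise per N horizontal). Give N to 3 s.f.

1 : N means tan θ = 1/N, so N = 1/tan 54° = 1/1.3764

1 in 0.727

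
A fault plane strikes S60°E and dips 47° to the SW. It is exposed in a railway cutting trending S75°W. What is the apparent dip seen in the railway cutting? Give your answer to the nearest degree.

37°

The section lies 45° from the strike.
tan(apparent dip) = tan 47° · sin 45° = 0.7583
α = arctan(0.7583) = 37.17°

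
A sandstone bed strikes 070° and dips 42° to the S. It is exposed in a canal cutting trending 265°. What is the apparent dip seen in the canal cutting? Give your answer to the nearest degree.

13°

The strike is 070° and the section trends 265°; the acute angle between them is β = 15°.
tan(apparent dip) = tan 42° · sin 15° = 0.2330
α = arctan(0.2330) = 13.12°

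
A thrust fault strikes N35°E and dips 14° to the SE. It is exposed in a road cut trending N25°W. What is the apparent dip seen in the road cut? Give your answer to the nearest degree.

The section lies 60° from the strike.
tan α = tan 14° × sin 60° = 0.2493 × 0.8660 = 0.2159
α = arctan(0.2159) = 12.18°

12°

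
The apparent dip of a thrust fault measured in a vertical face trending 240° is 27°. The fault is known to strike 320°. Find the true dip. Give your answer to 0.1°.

The section is 80° from the strike.
tan δ = tan α / sin β = tan 27° / sin 80° = 0.5095 / 0.9848 = 0.5174
δ = arctan(0.5174) = 27.36°

27.4°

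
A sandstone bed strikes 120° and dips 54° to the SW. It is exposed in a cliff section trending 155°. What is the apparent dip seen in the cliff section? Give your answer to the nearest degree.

38°

The section lies 35° from the strike.
tan(apparent dip) = tan 54° · sin 35° = 0.7895
α = arctan(0.7895) = 38.29°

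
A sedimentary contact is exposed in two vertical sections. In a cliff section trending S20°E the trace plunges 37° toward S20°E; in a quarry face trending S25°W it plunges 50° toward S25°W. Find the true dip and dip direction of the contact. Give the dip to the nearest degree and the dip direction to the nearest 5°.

true dip 50°, dip direction 210°

Each apparent-dip line lies in the plane. As unit vectors (x east, y north, z up), v₁ plunges 37°→S20°E and v₂ plunges 50°→S25°W.
n = v₁ × v₂ = (-0.224, -0.373, 0.363) (taken with n_z > 0).
True dip = arccos(n_z / |n|) = arccos(0.6407) = 50.2°.
The horizontal component of n points toward azimuth atan2(n_x, n_y) = 211°, the dip direction.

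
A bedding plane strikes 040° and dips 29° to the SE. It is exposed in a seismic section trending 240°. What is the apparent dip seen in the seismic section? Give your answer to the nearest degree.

The section lies 20° from the strike.
tan(apparent dip) = tan 29° · sin 20° = 0.1896
apparent dip = arctan 0.1896 = 10.74°

11°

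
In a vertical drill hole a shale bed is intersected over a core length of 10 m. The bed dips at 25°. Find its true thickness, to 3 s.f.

True thickness t = h · cos(dip) = 10 × cos 25°
t = 10 × 0.9063 = 9.063 m

9.06 m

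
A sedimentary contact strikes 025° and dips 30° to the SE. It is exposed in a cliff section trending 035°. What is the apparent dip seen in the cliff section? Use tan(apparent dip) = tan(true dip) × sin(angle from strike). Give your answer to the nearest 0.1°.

Angle between strike (025°) and section (035°): β = 10°.
tan α = tan 30° × sin 10° = 0.5774 × 0.1736 = 0.1003
α = arctan(0.1003) = 5.73°

5.7°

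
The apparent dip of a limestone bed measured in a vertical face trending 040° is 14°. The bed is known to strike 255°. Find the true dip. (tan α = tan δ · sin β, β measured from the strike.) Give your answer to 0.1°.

23.5°

β = acute angle between strike 255° and section 040° = 35°.
tan(true dip) = tan 14° / sin 35° = 0.4347
true dip = arctan 0.4347 = 23.49°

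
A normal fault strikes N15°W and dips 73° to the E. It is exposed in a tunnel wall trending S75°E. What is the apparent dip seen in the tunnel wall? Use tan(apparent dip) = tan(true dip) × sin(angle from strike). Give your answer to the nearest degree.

71°

Angle between strike (N15°W) and section (S75°E): β = 60°.
tan α = tan 73° × sin 60° = 3.2709 × 0.8660 = 2.8326
apparent dip = arctan 2.8326 = 70.56°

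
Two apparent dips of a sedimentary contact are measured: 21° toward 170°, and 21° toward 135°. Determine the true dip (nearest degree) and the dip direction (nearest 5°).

Each apparent-dip line lies in the plane. As unit vectors (x east, y north, z up), v₁ plunges 21°→170° and v₂ plunges 21°→135°.
Cross product v₁ × v₂ gives the pole to the plane: n ∝ (0.093, -0.178, 0.500).
Dip δ = arctan(|n_h|/n_z) = arctan(0.201/0.500) = 21.9°.
The horizontal component of n points toward azimuth atan2(n_x, n_y) = 152°, the dip direction.

true dip 22°, dip direction 150°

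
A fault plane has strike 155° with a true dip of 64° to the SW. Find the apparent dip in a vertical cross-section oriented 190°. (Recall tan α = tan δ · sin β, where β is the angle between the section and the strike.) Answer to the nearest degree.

50°

Angle between strike (155°) and section (190°): β = 35°.
tan α = tan 64° × sin 35° = 2.0503 × 0.5736 = 1.1760
apparent dip = arctan 1.1760 = 49.62°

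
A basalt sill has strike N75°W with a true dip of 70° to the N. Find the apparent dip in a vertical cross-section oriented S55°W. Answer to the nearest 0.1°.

64.6°

Angle between strike (N75°W) and section (S55°W): β = 50°.
tan(apparent dip) = tan 70° · sin 50° = 2.1047
apparent dip = arctan 2.1047 = 64.59°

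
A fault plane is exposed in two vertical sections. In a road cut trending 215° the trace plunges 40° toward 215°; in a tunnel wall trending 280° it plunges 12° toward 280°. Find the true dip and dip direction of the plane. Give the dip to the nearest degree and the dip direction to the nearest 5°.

true dip 40°, dip direction 205°

Each apparent-dip line lies in the plane. As unit vectors (x east, y north, z up), v₁ plunges 40°→215° and v₂ plunges 12°→280°.
Cross product v₁ × v₂ gives the pole to the plane: n ∝ (-0.240, -0.528, 0.679).
Dip δ = arctan(|n_h|/n_z) = arctan(0.580/0.679) = 40.5°.
The horizontal component of n points toward azimuth atan2(n_x, n_y) = 204°, the dip direction.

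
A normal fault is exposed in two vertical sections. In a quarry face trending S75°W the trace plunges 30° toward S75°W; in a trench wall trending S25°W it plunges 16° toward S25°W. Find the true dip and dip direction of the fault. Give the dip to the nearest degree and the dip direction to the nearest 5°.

Each apparent-dip line lies in the plane. As unit vectors (x east, y north, z up), v₁ plunges 30°→S75°W and v₂ plunges 16°→S25°W.
The plane normal is n = v₁ × v₂ ∝ (-0.374, -0.027, 0.638).
True dip = arccos(n_z / |n|) = arccos(0.8621) = 30.4°.
Dip direction = atan2(-0.374, -0.027) = 266° (azimuth of n's horizontal projection).

true dip 30°, dip direction 265°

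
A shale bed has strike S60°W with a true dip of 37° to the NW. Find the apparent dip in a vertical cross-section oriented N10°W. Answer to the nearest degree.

35°

Angle between strike (S60°W) and section (N10°W): β = 70°.
tan α = tan 37° × sin 70° = 0.7536 × 0.9397 = 0.7081
α = arctan(0.7081) = 35.30°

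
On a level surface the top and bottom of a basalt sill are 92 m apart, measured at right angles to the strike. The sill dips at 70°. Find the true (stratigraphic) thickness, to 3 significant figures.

86.5 m

True thickness t = w · sin(dip) = 92 × sin 70°
t = 92 × 0.9397 = 86.452 m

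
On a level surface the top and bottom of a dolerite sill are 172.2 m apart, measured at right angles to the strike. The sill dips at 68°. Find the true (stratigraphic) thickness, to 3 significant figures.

True thickness t = w · sin(dip) = 172.2 × sin 68°
t = 172.2 × 0.9272 = 159.661 m

160 m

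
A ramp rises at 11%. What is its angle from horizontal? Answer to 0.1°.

6.3°

tan θ = 11/100 = 0.1100
θ = arctan(0.1100) = 6.28°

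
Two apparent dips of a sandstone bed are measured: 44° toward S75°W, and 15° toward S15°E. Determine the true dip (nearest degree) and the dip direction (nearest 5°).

Represent each trace as a vector plunging at its apparent dip toward its trend (east-north-up frame): v₁ = (-0.695, -0.186, -0.695), v₂ = (0.250, -0.933, -0.259).
Cross product v₁ × v₂ gives the pole to the plane: n ∝ (-0.600, -0.353, 0.695).
tan δ = √(n_x²+n_y²)/n_z = 0.696/0.695, so δ = 45.1°.
Dip direction = atan2(-0.600, -0.353) = 239° (azimuth of n's horizontal projection).

true dip 45°, dip direction 240°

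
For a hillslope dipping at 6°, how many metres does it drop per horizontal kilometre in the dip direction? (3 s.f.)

105 m

drop per km = 1000 × tan 6° = 1000 × 0.1051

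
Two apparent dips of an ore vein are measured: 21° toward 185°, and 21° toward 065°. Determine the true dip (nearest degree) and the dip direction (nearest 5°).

true dip 38°, dip direction 125°

Each apparent-dip line lies in the plane. As unit vectors (x east, y north, z up), v₁ plunges 21°→185° and v₂ plunges 21°→065°.
Cross product v₁ × v₂ gives the pole to the plane: n ∝ (0.475, -0.332, 0.755).
tan δ = √(n_x²+n_y²)/n_z = 0.579/0.755, so δ = 37.5°.
Dip direction = azimuth of (n_x, n_y) = atan2(0.475, -0.332) = 125°.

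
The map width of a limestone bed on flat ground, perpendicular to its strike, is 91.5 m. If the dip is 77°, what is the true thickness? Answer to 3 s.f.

True thickness t = w · sin(dip) = 91.5 × sin 77°
t = 91.5 × 0.9744 = 89.155 m

89.2 m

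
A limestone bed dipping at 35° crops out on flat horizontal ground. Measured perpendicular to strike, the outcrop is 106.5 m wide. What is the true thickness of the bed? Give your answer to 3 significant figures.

61.1 m

True thickness t = w · sin(dip) = 106.5 × sin 35°
t = 106.5 × 0.5736 = 61.086 m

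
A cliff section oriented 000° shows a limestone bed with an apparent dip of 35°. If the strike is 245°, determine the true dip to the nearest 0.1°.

37.7°

The section is 65° from the strike.
tan(true dip) = tan 35° / sin 65° = 0.7726
δ = arctan(0.7726) = 37.69°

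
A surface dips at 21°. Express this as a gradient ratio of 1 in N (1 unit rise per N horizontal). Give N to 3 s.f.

1 : N means tan θ = 1/N, so N = 1/tan 21° = 1/0.3839

1 in 2.61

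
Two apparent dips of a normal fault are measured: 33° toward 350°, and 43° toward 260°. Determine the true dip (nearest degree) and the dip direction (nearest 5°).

true dip 49°, dip direction 295°

Each apparent-dip line lies in the plane. As unit vectors (x east, y north, z up), v₁ plunges 33°→350° and v₂ plunges 43°→260°.
Cross product v₁ × v₂ gives the pole to the plane: n ∝ (-0.632, 0.293, 0.613).
tan δ = √(n_x²+n_y²)/n_z = 0.697/0.613, so δ = 48.7°.
Dip direction = azimuth of (n_x, n_y) = atan2(-0.632, 0.293) = 295°.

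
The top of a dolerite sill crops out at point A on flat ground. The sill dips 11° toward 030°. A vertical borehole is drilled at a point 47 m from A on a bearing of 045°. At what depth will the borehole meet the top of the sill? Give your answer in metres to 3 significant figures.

The hole lies 15° from the dip direction, so the down-dip offset is 47 × cos 15° = 45.40 m.
Depth = down-dip offset × tan(dip) = 45.40 × tan 11° = 45.40 × 0.1944
Depth = 8.82 m

8.82 m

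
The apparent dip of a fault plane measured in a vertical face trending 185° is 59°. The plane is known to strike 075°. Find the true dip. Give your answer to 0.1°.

60.5°

The section is 70° from the strike.
tan δ = tan α / sin β = tan 59° / sin 70° = 1.6643 / 0.9397 = 1.7711
δ = arctan(1.7711) = 60.55°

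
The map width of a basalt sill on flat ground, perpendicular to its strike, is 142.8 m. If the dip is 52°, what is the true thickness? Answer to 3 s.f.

113 m

True thickness t = w · sin(dip) = 142.8 × sin 52°
t = 142.8 × 0.7880 = 112.528 m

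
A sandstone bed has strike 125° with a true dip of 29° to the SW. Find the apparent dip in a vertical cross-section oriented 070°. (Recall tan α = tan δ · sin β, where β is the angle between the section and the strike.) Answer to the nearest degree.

Angle between strike (125°) and section (070°): β = 55°.
tan(apparent dip) = tan 29° · sin 55° = 0.4541
apparent dip = arctan 0.4541 = 24.42°

24°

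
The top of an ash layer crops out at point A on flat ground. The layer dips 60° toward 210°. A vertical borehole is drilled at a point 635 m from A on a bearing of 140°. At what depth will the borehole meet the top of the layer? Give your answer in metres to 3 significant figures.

376 m

The hole lies 70° from the dip direction, so the down-dip offset is 635 × cos 70° = 217.18 m.
Depth = down-dip offset × tan(dip) = 217.18 × tan 60° = 217.18 × 1.7321
Depth = 376.17 m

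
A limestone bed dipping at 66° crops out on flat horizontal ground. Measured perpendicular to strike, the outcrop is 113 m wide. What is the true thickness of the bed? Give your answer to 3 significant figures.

True thickness t = w · sin(dip) = 113 × sin 66°
t = 113 × 0.9135 = 103.231 m

103 m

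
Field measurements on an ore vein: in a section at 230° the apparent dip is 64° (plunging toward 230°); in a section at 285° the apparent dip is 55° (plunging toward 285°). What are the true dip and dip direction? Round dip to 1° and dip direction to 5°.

true dip 64°, dip direction 240°

Each apparent-dip line lies in the plane. As unit vectors (x east, y north, z up), v₁ plunges 64°→230° and v₂ plunges 55°→285°.
n = v₁ × v₂ = (-0.364, -0.223, 0.206) (taken with n_z > 0).
Dip δ = arctan(|n_h|/n_z) = arctan(0.427/0.206) = 64.3°.
The horizontal component of n points toward azimuth atan2(n_x, n_y) = 239°, the dip direction.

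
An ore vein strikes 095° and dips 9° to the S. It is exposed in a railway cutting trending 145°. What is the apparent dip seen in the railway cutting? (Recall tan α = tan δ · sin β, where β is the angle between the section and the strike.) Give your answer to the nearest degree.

The section lies 50° from the strike.
tan α = tan 9° × sin 50° = 0.1584 × 0.7660 = 0.1213
apparent dip = arctan 0.1213 = 6.92°

7°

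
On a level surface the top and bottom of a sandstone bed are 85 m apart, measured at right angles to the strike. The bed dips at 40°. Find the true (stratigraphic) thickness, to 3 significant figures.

True thickness t = w · sin(dip) = 85 × sin 40°
t = 85 × 0.6428 = 54.637 m

54.6 m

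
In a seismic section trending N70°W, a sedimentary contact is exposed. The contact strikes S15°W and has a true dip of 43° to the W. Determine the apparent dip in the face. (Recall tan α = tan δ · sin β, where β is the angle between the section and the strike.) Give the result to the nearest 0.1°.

The strike is S15°W and the section trends N70°W; the acute angle between them is β = 85°.
tan(apparent dip) = tan 43° · sin 85° = 0.9290
α = arctan(0.9290) = 42.89°

42.9°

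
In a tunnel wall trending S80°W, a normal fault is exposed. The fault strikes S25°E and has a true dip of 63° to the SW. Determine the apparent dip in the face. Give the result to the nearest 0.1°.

The strike is S25°E and the section trends S80°W; the acute angle between them is β = 75°.
tan α = tan 63° × sin 75° = 1.9626 × 0.9659 = 1.8957
α = arctan(1.8957) = 62.19°

62.2°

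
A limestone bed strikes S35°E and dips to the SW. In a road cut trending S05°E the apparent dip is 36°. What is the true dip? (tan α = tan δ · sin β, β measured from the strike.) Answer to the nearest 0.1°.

55.5°

The section is 30° from the strike.
tan(true dip) = tan 36° / sin 30° = 1.4531
true dip = arctan 1.4531 = 55.46°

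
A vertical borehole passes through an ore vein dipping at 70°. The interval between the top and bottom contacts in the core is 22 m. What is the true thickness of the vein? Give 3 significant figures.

True thickness t = h · cos(dip) = 22 × cos 70°
t = 22 × 0.3420 = 7.524 m

7.52 m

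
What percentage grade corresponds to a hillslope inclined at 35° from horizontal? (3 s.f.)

grade % = 100 × tan 35° = 100 × 0.7002

70.0%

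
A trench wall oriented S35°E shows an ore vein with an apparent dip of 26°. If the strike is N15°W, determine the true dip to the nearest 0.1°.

55.0°

The section is 20° from the strike.
tan δ = tan α / sin β = tan 26° / sin 20° = 0.4877 / 0.3420 = 1.4260
δ = arctan(1.4260) = 54.96°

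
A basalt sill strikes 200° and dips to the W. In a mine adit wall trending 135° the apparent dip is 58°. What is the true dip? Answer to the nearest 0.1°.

The section is 65° from the strike.
tan δ = tan α / sin β = tan 58° / sin 65° = 1.6003 / 0.9063 = 1.7658
δ = arctan(1.7658) = 60.48°

60.5°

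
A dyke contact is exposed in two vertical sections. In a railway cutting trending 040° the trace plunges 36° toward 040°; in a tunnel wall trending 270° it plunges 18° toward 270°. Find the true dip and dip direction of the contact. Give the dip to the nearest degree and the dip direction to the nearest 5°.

true dip 52°, dip direction 345°

The two traces are lines in the plane: v₁ = (sin 40°·cos 36°, cos 40°·cos 36°, −sin 36°), v₂ = (sin 270°·cos 18°, cos 270°·cos 18°, −sin 18°).
n = v₁ × v₂ = (-0.192, 0.720, 0.589) (taken with n_z > 0).
Dip δ = arctan(|n_h|/n_z) = arctan(0.745/0.589) = 51.6°.
Dip direction = atan2(-0.192, 0.720) = 345° (azimuth of n's horizontal projection).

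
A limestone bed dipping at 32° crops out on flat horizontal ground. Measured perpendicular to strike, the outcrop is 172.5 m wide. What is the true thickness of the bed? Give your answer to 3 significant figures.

True thickness t = w · sin(dip) = 172.5 × sin 32°
t = 172.5 × 0.5299 = 91.411 m

91.4 m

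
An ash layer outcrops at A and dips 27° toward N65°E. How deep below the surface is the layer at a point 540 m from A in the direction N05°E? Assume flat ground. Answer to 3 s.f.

The hole lies 60° from the dip direction, so the down-dip offset is 540 × cos 60° = 270.00 m.
Depth = down-dip offset × tan(dip) = 270.00 × tan 27° = 270.00 × 0.5095
Depth = 137.57 m

138 m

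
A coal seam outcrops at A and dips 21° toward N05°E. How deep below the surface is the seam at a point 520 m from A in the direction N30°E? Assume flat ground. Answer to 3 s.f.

The hole lies 25° from the dip direction, so the down-dip offset is 520 × cos 25° = 471.28 m.
Depth = down-dip offset × tan(dip) = 471.28 × tan 21° = 471.28 × 0.3839
Depth = 180.91 m

181 m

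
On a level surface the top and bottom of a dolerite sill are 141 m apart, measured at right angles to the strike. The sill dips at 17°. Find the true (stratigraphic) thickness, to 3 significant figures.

True thickness t = w · sin(dip) = 141 × sin 17°
t = 141 × 0.2924 = 41.224 m

41.2 m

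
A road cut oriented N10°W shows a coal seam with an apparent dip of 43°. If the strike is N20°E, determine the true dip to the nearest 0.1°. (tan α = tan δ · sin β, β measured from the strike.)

61.8°

β = acute angle between strike N20°E and section N10°W = 30°.
tan(true dip) = tan 43° / sin 30° = 1.8650
δ = arctan(1.8650) = 61.80°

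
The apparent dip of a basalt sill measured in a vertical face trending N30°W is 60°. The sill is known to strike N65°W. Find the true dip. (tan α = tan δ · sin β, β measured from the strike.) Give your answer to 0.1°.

The section is 35° from the strike.
tan(true dip) = tan 60° / sin 35° = 3.0197
δ = arctan(3.0197) = 71.68°

71.7°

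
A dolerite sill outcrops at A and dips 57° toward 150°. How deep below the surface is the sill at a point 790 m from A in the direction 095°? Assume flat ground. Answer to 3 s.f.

698 m

The hole lies 55° from the dip direction, so the down-dip offset is 790 × cos 55° = 453.13 m.
Depth = down-dip offset × tan(dip) = 453.13 × tan 57° = 453.13 × 1.5399
Depth = 697.75 m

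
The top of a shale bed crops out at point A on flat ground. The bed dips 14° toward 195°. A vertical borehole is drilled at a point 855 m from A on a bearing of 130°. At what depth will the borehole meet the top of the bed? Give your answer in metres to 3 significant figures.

90.1 m

The hole lies 65° from the dip direction, so the down-dip offset is 855 × cos 65° = 361.34 m.
Depth = down-dip offset × tan(dip) = 361.34 × tan 14° = 361.34 × 0.2493
Depth = 90.09 m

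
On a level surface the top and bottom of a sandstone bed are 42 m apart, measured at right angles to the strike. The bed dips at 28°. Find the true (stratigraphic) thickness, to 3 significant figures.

True thickness t = w · sin(dip) = 42 × sin 28°
t = 42 × 0.4695 = 19.718 m

19.7 m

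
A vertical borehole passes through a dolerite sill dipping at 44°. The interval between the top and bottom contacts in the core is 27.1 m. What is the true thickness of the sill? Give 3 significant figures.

19.5 m

True thickness t = h · cos(dip) = 27.1 × cos 44°
t = 27.1 × 0.7193 = 19.494 m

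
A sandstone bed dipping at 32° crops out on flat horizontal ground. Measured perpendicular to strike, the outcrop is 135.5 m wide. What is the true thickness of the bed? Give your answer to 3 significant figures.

True thickness t = w · sin(dip) = 135.5 × sin 32°
t = 135.5 × 0.5299 = 71.804 m

71.8 m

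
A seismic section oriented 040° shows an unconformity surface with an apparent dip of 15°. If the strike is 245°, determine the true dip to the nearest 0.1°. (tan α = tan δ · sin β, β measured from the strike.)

The section is 25° from the strike.
tan δ = tan α / sin β = tan 15° / sin 25° = 0.2679 / 0.4226 = 0.6340
δ = arctan(0.6340) = 32.38°

32.4°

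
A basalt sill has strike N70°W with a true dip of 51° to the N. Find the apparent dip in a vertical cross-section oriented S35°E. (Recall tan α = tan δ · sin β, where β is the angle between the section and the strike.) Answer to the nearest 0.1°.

The strike is N70°W and the section trends S35°E; the acute angle between them is β = 35°.
tan(apparent dip) = tan 51° · sin 35° = 0.7083
α = arctan(0.7083) = 35.31°

35.3°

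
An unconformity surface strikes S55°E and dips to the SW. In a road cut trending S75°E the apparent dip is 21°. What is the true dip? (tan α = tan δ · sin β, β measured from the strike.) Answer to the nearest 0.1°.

The section is 20° from the strike.
tan(true dip) = tan 21° / sin 20° = 1.1223
δ = arctan(1.1223) = 48.30°

48.3°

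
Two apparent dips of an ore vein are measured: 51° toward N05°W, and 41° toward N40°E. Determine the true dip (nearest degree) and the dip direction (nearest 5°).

The two traces are lines in the plane: v₁ = (sin 355°·cos 51°, cos 355°·cos 51°, −sin 51°), v₂ = (sin 40°·cos 41°, cos 40°·cos 41°, −sin 41°).
n = v₁ × v₂ = (-0.038, 0.413, 0.336) (taken with n_z > 0).
True dip = arccos(n_z / |n|) = arccos(0.6293) = 51.0°.
Dip direction = atan2(-0.038, 0.413) = 355° (azimuth of n's horizontal projection).

true dip 51°, dip direction 355°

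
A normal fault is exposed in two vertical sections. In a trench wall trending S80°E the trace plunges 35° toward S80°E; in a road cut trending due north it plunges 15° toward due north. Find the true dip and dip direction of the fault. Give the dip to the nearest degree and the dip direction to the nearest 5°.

true dip 39°, dip direction 070°

Each apparent-dip line lies in the plane. As unit vectors (x east, y north, z up), v₁ plunges 35°→S80°E and v₂ plunges 15°→due north.
n = v₁ × v₂ = (0.591, 0.209, 0.779) (taken with n_z > 0).
Dip δ = arctan(|n_h|/n_z) = arctan(0.627/0.779) = 38.8°.
Dip direction = atan2(0.591, 0.209) = 71° (azimuth of n's horizontal projection).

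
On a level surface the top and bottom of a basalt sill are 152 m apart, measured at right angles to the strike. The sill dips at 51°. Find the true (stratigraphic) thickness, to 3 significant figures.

True thickness t = w · sin(dip) = 152 × sin 51°
t = 152 × 0.7771 = 118.126 m

118 m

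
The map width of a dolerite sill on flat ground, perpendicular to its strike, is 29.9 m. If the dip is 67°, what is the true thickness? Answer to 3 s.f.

True thickness t = w · sin(dip) = 29.9 × sin 67°
t = 29.9 × 0.9205 = 27.523 m

27.5 m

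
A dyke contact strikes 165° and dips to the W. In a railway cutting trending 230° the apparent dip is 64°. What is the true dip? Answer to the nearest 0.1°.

66.2°

The section is 65° from the strike.
tan δ = tan α / sin β = tan 64° / sin 65° = 2.0503 / 0.9063 = 2.2623
true dip = arctan 2.2623 = 66.15°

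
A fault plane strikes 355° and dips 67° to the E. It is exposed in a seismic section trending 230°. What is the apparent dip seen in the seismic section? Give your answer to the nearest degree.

The section lies 55° from the strike.
tan(apparent dip) = tan 67° · sin 55° = 1.9298
apparent dip = arctan 1.9298 = 62.61°

63°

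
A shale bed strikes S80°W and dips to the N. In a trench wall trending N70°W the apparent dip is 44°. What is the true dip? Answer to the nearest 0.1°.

β = acute angle between strike S80°W and section N70°W = 30°.
tan δ = tan α / sin β = tan 44° / sin 30° = 0.9657 / 0.5000 = 1.9314
true dip = arctan 1.9314 = 62.63°

62.6°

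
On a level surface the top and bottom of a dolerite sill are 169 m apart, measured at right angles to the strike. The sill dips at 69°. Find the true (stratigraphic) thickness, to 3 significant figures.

158 m

True thickness t = w · sin(dip) = 169 × sin 69°
t = 169 × 0.9336 = 157.775 m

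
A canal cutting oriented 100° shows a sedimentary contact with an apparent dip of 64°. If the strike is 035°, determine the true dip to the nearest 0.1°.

66.2°

The section is 65° from the strike.
tan δ = tan α / sin β = tan 64° / sin 65° = 2.0503 / 0.9063 = 2.2623
true dip = arctan 2.2623 = 66.15°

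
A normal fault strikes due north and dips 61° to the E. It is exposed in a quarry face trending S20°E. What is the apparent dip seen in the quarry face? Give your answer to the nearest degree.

32°

The strike is due north and the section trends S20°E; the acute angle between them is β = 20°.
tan α = tan 61° × sin 20° = 1.8040 × 0.3420 = 0.6170
apparent dip = arctan 0.6170 = 31.68°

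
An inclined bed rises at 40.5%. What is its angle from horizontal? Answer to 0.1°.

tan θ = 40.5/100 = 0.4050
θ = arctan(0.4050) = 22.05°

22.0°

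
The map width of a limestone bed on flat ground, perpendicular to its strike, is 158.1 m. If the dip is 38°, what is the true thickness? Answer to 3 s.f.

True thickness t = w · sin(dip) = 158.1 × sin 38°
t = 158.1 × 0.6157 = 97.336 m

97.3 m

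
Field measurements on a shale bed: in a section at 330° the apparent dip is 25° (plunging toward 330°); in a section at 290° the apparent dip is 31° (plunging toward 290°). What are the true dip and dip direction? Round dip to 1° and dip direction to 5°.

Represent each trace as a vector plunging at its apparent dip toward its trend (east-north-up frame): v₁ = (-0.453, 0.785, -0.423), v₂ = (-0.805, 0.293, -0.515).
The plane normal is n = v₁ × v₂ ∝ (-0.280, 0.107, 0.499).
tan δ = √(n_x²+n_y²)/n_z = 0.300/0.499, so δ = 31.0°.
The horizontal component of n points toward azimuth atan2(n_x, n_y) = 291°, the dip direction.

true dip 31°, dip direction 290°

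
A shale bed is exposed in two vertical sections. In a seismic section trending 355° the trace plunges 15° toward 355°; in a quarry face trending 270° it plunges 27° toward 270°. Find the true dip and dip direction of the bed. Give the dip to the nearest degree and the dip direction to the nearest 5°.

true dip 29°, dip direction 295°

Represent each trace as a vector plunging at its apparent dip toward its trend (east-north-up frame): v₁ = (-0.084, 0.962, -0.259), v₂ = (-0.891, -0.000, -0.454).
n = v₁ × v₂ = (-0.437, 0.192, 0.857) (taken with n_z > 0).
True dip = arccos(n_z / |n|) = arccos(0.8737) = 29.1°.
Dip direction = azimuth of (n_x, n_y) = atan2(-0.437, 0.192) = 294°.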